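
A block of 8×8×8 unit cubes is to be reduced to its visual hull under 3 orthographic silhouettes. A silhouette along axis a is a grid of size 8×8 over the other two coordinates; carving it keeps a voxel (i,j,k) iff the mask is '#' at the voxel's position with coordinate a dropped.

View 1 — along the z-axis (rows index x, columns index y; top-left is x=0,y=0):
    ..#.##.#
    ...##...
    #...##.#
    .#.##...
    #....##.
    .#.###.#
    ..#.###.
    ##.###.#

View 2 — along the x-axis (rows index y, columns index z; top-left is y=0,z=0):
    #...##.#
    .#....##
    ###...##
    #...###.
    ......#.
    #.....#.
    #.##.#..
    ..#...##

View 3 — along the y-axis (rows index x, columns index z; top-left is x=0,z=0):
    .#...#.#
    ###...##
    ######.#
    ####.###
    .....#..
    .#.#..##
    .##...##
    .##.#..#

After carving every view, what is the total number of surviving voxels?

44 voxels

start: 8×8×8 = 512 voxels
  1. axis=2 (XY plane), |mask|=31  ⇒  voxels=248
  2. axis=0 (YZ plane), |mask|=26  ⇒  voxels=86
  3. axis=1 (XZ plane), |mask|=35  ⇒  voxels=44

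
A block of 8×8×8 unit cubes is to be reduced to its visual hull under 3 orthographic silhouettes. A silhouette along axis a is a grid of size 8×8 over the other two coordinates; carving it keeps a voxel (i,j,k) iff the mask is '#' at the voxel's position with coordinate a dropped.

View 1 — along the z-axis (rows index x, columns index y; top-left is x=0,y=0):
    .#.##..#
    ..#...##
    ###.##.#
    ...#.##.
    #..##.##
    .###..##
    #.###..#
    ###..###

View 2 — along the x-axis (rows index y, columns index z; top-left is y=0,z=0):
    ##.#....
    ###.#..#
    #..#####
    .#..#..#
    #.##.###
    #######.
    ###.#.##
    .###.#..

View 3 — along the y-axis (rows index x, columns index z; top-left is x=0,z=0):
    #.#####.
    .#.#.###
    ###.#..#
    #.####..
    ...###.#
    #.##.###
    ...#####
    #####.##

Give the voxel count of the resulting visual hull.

initial block: 8^3 = 512
step 1: project along z, AND mask (37/64) → |grid| = 296
step 2: project along x, AND mask (40/64) → |grid| = 180
step 3: project along y, AND mask (43/64) → |grid| = 118

|visual hull| = 118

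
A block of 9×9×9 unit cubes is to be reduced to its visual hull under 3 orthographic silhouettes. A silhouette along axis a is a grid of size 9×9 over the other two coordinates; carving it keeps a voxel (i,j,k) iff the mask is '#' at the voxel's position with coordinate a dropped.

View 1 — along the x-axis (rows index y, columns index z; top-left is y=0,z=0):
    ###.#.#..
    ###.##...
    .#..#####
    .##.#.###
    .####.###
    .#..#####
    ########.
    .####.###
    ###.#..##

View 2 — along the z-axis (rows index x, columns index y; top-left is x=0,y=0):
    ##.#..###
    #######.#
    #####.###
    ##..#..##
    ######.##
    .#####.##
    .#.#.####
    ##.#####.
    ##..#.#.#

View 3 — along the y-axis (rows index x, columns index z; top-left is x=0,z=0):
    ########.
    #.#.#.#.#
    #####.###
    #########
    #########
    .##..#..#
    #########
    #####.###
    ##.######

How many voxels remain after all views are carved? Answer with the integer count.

start: 9×9×9 = 729 voxels
after view 1 [x-axis, 56 of 81 cells solid] → remaining = 504
after view 2 [z-axis, 60 of 81 cells solid] → remaining = 370
after view 3 [y-axis, 68 of 81 cells solid] → remaining = 314

|visual hull| = 314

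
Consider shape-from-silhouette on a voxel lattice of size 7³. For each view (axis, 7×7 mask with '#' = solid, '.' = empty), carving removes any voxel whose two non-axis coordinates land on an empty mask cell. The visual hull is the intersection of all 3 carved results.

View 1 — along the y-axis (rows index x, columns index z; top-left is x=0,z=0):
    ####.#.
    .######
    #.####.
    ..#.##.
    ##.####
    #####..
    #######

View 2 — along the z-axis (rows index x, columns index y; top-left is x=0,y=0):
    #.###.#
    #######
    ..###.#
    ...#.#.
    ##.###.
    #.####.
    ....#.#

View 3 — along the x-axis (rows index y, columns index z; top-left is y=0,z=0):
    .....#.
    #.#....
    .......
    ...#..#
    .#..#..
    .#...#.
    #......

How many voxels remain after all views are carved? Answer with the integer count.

initial block: 7^3 = 343
V1 y: intersect with XZ mask (37 set) -- 259 left
V2 z: intersect with XY mask (30 set) -- 162 left
V3 x: intersect with YZ mask (10 set) -- 31 left

|visual hull| = 31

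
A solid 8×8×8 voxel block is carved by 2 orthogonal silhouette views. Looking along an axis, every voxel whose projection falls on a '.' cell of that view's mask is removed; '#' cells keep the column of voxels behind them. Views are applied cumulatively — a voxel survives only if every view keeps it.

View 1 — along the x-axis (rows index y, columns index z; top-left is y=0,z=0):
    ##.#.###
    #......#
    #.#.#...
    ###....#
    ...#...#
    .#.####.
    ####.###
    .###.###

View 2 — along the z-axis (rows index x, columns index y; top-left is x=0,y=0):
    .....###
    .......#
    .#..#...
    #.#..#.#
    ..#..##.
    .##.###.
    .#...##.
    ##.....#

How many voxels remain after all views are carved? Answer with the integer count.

initial block: 8^3 = 512
  1. axis=0 (YZ plane), |mask|=35  ⇒  voxels=280
  2. axis=2 (XY plane), |mask|=24  ⇒  voxels=110

|visual hull| = 110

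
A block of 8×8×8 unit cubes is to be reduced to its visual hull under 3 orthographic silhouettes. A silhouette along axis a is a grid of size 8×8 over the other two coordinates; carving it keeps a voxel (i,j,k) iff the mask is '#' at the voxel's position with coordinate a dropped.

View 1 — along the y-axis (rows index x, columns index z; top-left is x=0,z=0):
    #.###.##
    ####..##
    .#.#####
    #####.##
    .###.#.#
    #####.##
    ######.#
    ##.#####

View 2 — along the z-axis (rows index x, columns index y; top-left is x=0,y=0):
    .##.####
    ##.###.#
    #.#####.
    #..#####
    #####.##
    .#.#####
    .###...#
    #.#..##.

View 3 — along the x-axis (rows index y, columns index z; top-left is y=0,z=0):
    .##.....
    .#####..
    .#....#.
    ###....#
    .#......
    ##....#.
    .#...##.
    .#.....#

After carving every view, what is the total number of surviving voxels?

before carving: 512 voxels (8×8×8)
step 1: project along y, AND mask (51/64) → |grid| = 408
step 2: project along z, AND mask (45/64) → |grid| = 283
step 3: project along x, AND mask (22/64) → |grid| = 100

|visual hull| = 100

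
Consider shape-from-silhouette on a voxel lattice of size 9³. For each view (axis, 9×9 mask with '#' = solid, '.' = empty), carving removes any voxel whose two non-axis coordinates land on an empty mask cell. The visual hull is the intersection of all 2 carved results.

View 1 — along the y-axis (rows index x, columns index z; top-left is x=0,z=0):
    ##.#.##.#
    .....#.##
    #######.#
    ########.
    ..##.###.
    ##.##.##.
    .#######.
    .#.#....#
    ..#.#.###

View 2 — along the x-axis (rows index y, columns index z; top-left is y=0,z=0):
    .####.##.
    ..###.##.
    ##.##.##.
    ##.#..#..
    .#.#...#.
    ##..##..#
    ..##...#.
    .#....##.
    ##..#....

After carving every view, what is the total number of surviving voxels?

start: 9×9×9 = 729 voxels
[1] y-view keeps 51 columns → grid now 459
[2] x-view keeps 38 columns → grid now 222

|visual hull| = 222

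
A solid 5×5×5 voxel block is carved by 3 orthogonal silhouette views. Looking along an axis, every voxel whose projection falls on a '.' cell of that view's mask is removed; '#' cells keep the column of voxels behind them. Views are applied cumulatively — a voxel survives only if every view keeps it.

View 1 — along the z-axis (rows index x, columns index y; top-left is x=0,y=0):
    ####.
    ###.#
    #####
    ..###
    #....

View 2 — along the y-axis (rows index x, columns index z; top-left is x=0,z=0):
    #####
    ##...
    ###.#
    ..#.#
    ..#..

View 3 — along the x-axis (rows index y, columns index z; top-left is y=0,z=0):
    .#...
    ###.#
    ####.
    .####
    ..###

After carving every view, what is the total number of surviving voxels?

voxel count = 36

initial block: 5^3 = 125
[1] z-view keeps 17 columns → grid now 85
[2] y-view keeps 14 columns → grid now 55
[3] x-view keeps 16 columns → grid now 36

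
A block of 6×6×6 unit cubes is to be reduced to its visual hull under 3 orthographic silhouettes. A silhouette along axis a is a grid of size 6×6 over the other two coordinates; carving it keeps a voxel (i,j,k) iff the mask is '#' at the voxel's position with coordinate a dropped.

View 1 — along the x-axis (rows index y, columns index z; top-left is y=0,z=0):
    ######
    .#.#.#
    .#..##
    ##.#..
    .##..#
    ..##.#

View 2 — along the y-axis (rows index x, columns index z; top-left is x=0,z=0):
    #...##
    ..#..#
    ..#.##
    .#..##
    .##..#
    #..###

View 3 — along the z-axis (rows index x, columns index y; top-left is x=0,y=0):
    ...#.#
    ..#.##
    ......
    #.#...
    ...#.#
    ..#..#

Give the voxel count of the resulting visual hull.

start: 6×6×6 = 216 voxels
after view 1 [x-axis, 21 of 36 cells solid] → remaining = 126
after view 2 [y-axis, 18 of 36 cells solid] → remaining = 65
after view 3 [z-axis, 11 of 36 cells solid] → remaining = 20

remaining voxels: 20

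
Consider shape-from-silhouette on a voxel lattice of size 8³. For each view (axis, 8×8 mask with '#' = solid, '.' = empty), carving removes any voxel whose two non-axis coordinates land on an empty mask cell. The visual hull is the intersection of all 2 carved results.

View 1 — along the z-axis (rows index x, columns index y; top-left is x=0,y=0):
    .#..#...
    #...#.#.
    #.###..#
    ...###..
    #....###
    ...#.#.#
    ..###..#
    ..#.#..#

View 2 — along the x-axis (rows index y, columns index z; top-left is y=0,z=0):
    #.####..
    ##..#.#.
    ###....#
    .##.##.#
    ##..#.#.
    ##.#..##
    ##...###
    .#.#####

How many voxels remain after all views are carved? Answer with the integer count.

voxel count = 130

full grid |V| = 512
[1] z-view keeps 27 columns → grid now 216
[2] x-view keeps 38 columns → grid now 130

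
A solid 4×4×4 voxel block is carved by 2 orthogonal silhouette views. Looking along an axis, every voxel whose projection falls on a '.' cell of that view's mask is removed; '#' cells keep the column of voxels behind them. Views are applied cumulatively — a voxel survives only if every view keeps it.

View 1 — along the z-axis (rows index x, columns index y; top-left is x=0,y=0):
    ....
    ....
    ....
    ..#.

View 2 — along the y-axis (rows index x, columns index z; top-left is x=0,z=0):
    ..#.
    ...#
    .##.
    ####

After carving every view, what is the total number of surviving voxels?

before carving: 64 voxels (4×4×4)
  1. axis=2 (XY plane), |mask|=1  ⇒  voxels=4
  2. axis=1 (XZ plane), |mask|=8  ⇒  voxels=4

|visual hull| = 4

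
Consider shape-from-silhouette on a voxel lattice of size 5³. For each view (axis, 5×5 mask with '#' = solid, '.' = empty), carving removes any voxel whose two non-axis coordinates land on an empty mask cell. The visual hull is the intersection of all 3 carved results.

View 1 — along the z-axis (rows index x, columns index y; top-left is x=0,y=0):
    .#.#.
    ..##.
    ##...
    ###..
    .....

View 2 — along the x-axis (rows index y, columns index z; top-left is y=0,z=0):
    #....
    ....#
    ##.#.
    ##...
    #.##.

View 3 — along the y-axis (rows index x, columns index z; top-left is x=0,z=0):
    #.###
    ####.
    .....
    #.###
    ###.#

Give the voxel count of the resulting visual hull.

initial block: 5^3 = 125
step 1: project along z, AND mask (9/25) → |grid| = 45
step 2: project along x, AND mask (10/25) → |grid| = 15
step 3: project along y, AND mask (16/25) → |grid| = 11

|visual hull| = 11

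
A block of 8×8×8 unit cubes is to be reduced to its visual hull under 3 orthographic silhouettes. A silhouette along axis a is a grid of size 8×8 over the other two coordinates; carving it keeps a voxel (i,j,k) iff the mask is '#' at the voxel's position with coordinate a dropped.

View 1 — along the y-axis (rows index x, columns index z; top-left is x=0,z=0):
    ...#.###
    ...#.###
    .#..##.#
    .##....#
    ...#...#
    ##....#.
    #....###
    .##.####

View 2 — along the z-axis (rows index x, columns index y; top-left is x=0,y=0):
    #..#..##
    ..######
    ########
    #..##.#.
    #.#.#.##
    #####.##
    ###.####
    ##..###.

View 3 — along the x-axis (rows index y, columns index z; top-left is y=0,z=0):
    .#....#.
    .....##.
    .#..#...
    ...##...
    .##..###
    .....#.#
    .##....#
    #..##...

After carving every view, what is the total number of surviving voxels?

remaining voxels: 67

start: 8×8×8 = 512 voxels
carve view 1 (along y, XZ-mask fill 30/64): 240 voxels remain
carve view 2 (along z, XY-mask fill 46/64): 173 voxels remain
carve view 3 (along x, YZ-mask fill 21/64): 67 voxels remain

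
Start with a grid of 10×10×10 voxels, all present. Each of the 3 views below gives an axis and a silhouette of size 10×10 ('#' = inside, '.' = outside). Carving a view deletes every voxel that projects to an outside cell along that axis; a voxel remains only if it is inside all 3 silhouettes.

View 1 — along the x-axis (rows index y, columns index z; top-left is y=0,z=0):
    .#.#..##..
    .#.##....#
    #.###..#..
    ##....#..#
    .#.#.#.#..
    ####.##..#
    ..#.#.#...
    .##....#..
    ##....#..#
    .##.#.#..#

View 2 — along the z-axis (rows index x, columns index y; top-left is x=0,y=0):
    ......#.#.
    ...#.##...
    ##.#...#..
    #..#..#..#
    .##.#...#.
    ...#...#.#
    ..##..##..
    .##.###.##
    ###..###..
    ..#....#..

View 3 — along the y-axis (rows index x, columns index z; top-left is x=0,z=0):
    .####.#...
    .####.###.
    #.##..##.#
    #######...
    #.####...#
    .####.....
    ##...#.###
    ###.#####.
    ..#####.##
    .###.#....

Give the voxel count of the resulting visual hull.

before carving: 1000 voxels (10×10×10)
after view 1 [x-axis, 43 of 100 cells solid] → remaining = 430
after view 2 [z-axis, 39 of 100 cells solid] → remaining = 162
after view 3 [y-axis, 60 of 100 cells solid] → remaining = 106

|visual hull| = 106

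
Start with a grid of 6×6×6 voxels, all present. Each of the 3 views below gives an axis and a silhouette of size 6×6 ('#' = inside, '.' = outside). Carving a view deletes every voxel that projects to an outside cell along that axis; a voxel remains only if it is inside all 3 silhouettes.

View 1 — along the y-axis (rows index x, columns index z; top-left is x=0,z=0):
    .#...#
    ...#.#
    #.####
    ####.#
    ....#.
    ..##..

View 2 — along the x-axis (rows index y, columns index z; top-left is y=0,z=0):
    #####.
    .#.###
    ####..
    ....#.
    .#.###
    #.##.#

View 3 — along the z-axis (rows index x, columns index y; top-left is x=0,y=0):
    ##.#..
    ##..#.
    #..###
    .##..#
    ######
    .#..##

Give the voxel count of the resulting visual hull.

remaining voxels: 39

before carving: 216 voxels (6×6×6)
step 1: project along y, AND mask (17/36) → |grid| = 102
step 2: project along x, AND mask (22/36) → |grid| = 63
step 3: project along z, AND mask (22/36) → |grid| = 39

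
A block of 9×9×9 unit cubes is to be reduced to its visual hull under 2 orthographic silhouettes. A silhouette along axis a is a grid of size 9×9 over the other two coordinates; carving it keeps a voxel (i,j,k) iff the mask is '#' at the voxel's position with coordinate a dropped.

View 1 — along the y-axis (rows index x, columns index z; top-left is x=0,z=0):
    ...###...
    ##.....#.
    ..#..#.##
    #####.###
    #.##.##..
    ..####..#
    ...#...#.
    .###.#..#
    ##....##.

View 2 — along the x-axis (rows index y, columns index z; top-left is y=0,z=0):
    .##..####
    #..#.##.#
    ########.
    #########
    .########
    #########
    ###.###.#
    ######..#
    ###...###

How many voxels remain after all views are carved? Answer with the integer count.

voxel count = 280

full grid |V| = 729
  1. axis=1 (XZ plane), |mask|=39  ⇒  voxels=351
  2. axis=0 (YZ plane), |mask|=65  ⇒  voxels=280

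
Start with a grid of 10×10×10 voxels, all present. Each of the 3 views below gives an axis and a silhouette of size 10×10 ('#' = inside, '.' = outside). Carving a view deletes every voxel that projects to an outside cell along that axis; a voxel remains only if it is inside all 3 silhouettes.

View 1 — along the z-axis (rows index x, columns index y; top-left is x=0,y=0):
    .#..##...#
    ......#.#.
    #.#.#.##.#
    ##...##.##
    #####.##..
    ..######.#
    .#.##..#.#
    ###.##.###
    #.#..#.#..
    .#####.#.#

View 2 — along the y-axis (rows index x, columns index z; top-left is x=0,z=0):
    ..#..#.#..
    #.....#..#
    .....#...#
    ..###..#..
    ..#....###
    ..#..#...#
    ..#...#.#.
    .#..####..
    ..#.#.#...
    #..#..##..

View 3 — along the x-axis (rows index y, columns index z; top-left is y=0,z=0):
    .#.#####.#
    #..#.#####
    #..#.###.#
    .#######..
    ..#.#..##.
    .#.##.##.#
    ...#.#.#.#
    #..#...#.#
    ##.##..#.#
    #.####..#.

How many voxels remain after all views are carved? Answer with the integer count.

before carving: 1000 voxels (10×10×10)
carve view 1 (along z, XY-mask fill 56/100): 560 voxels remain
carve view 2 (along y, XZ-mask fill 34/100): 198 voxels remain
carve view 3 (along x, YZ-mask fill 57/100): 117 voxels remain

|visual hull| = 117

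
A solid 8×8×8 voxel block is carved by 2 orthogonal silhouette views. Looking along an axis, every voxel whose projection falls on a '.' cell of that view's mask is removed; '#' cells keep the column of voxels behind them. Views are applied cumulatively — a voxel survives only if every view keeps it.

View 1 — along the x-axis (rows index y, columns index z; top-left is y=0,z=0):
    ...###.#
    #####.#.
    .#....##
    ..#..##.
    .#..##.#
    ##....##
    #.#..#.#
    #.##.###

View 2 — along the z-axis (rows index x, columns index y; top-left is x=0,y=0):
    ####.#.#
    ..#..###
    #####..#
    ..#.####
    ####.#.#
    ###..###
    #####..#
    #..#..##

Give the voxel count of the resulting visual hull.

voxel count = 186

before carving: 512 voxels (8×8×8)
step 1: project along x, AND mask (34/64) → |grid| = 272
step 2: project along z, AND mask (43/64) → |grid| = 186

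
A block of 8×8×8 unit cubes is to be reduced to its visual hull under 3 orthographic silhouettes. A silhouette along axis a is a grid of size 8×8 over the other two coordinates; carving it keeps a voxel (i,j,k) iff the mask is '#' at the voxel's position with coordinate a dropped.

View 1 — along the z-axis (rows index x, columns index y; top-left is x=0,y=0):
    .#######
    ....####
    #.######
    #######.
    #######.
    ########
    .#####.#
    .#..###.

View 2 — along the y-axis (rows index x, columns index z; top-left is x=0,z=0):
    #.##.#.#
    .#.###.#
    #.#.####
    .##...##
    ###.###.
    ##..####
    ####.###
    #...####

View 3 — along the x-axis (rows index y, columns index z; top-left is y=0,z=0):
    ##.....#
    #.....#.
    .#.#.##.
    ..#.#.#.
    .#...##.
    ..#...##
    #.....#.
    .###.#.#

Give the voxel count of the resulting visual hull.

|visual hull| = 113

initial block: 8^3 = 512
step 1: project along z, AND mask (50/64) → |grid| = 400
step 2: project along y, AND mask (44/64) → |grid| = 277
step 3: project along x, AND mask (25/64) → |grid| = 113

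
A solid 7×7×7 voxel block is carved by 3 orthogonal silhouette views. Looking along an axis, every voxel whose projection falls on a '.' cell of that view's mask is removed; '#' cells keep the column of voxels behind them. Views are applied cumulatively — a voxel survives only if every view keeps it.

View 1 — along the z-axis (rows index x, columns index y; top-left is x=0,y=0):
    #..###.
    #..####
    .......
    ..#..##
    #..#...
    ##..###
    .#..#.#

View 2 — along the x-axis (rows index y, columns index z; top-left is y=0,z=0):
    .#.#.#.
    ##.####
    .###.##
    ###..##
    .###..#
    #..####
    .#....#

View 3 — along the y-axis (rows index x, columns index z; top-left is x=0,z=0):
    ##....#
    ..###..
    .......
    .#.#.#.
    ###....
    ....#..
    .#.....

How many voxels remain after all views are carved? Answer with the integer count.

|visual hull| = 29

before carving: 343 voxels (7×7×7)
V1 z: intersect with XY mask (22 set) -- 154 left
V2 x: intersect with YZ mask (30 set) -- 88 left
V3 y: intersect with XZ mask (14 set) -- 29 left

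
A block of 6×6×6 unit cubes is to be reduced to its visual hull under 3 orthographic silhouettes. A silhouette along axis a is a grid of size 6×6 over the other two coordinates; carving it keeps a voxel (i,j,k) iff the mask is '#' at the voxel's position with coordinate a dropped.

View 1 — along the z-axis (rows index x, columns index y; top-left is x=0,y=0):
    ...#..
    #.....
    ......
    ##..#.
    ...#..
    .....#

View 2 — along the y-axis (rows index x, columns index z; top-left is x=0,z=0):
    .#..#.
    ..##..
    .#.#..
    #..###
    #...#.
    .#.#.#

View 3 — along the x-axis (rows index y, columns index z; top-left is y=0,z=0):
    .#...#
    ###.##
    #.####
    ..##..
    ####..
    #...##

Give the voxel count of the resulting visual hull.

before carving: 216 voxels (6×6×6)
  1. axis=2 (XY plane), |mask|=7  ⇒  voxels=42
  2. axis=1 (XZ plane), |mask|=15  ⇒  voxels=21
  3. axis=0 (YZ plane), |mask|=21  ⇒  voxels=7

remaining voxels: 7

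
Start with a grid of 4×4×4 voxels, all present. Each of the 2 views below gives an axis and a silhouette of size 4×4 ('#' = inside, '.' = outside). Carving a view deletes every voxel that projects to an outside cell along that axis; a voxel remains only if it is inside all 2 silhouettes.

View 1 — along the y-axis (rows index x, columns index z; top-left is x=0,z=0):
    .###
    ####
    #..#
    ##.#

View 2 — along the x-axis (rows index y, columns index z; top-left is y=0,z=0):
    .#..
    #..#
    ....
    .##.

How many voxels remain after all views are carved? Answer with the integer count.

initial block: 4^3 = 64
  1. axis=1 (XZ plane), |mask|=12  ⇒  voxels=48
  2. axis=0 (YZ plane), |mask|=5  ⇒  voxels=15

voxel count = 15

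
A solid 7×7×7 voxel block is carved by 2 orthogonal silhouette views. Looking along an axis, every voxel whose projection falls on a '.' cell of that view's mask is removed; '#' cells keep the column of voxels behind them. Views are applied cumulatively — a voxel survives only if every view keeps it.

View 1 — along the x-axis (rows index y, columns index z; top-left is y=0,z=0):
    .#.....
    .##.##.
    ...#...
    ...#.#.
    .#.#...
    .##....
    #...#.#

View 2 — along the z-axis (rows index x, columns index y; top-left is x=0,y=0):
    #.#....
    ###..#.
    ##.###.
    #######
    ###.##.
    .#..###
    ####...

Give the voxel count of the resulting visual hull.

|visual hull| = 65

before carving: 343 voxels (7×7×7)
carve view 1 (along x, YZ-mask fill 15/49): 105 voxels remain
carve view 2 (along z, XY-mask fill 31/49): 65 voxels remain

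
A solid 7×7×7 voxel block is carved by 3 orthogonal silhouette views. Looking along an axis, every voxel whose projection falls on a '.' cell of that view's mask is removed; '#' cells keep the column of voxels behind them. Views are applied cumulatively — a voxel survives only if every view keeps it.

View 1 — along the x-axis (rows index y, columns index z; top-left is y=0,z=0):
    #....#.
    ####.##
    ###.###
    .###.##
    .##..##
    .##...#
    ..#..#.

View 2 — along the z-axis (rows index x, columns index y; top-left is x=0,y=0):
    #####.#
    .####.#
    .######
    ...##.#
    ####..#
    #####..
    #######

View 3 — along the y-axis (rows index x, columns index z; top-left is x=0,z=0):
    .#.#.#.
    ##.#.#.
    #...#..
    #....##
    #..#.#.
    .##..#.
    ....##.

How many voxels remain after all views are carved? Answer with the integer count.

63 voxels

start: 7×7×7 = 343 voxels
carve view 1 (along x, YZ-mask fill 28/49): 196 voxels remain
carve view 2 (along z, XY-mask fill 37/49): 157 voxels remain
carve view 3 (along y, XZ-mask fill 20/49): 63 voxels remain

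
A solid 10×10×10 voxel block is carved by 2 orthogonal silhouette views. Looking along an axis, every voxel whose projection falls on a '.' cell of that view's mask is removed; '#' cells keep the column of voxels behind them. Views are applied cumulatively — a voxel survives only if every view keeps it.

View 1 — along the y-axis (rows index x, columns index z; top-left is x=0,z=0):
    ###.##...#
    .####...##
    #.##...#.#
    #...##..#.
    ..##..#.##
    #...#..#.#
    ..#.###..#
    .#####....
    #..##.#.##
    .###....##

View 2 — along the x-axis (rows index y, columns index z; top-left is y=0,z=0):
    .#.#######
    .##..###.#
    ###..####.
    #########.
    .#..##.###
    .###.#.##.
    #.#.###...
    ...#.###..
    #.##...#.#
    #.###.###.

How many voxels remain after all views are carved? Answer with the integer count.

start: 10×10×10 = 1000 voxels
carve view 1 (along y, XZ-mask fill 51/100): 510 voxels remain
carve view 2 (along x, YZ-mask fill 63/100): 302 voxels remain

302 voxels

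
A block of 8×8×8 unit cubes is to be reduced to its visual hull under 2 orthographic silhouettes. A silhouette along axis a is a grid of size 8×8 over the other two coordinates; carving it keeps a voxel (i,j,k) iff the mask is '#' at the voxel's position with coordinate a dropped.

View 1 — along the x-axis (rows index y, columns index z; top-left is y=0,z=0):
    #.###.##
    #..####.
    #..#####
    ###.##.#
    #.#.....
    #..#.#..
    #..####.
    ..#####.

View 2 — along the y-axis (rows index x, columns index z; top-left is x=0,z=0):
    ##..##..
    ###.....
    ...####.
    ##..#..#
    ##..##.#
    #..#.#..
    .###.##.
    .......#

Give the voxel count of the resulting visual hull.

139 voxels

start: 8×8×8 = 512 voxels
step 1: project along x, AND mask (38/64) → |grid| = 304
step 2: project along y, AND mask (29/64) → |grid| = 139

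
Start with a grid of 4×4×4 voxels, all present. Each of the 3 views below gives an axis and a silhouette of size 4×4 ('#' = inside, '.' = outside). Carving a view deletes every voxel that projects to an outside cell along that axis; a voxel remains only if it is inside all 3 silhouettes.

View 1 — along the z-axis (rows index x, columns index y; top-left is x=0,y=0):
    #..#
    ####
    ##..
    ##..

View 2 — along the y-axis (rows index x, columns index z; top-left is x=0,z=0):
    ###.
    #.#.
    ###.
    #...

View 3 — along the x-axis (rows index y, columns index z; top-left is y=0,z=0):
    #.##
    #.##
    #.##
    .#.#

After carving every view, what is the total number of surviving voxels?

full grid |V| = 64
V1 z: intersect with XY mask (10 set) -- 40 left
V2 y: intersect with XZ mask (9 set) -- 22 left
V3 x: intersect with YZ mask (11 set) -- 15 left

|visual hull| = 15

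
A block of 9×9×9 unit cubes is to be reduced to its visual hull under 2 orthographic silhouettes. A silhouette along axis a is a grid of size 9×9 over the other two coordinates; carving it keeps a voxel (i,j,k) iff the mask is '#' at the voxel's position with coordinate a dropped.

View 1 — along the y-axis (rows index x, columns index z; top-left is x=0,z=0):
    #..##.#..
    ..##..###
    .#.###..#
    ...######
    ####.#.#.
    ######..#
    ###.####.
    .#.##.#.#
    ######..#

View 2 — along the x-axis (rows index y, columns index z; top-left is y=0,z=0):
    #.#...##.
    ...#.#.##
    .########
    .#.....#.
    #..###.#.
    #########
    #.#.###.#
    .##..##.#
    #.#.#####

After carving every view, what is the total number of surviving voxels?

full grid |V| = 729
  1. axis=1 (XZ plane), |mask|=52  ⇒  voxels=468
  2. axis=0 (YZ plane), |mask|=50  ⇒  voxels=282

282 voxels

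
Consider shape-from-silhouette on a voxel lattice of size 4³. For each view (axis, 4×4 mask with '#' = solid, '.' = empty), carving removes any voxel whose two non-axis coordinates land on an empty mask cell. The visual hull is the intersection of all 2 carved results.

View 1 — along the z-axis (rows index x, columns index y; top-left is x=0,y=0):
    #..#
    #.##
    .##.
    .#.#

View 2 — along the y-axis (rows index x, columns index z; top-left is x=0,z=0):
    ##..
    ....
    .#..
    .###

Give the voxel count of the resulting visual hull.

voxel count = 12

start: 4×4×4 = 64 voxels
step 1: project along z, AND mask (9/16) → |grid| = 36
step 2: project along y, AND mask (6/16) → |grid| = 12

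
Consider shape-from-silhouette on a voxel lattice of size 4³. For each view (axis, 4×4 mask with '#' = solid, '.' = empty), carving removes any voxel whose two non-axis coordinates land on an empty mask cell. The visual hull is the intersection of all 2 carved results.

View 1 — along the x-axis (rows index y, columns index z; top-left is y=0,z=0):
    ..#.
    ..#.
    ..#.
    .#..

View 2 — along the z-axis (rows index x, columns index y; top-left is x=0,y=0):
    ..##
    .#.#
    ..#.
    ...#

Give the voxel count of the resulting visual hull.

full grid |V| = 64
step 1: project along x, AND mask (4/16) → |grid| = 16
step 2: project along z, AND mask (6/16) → |grid| = 6

remaining voxels: 6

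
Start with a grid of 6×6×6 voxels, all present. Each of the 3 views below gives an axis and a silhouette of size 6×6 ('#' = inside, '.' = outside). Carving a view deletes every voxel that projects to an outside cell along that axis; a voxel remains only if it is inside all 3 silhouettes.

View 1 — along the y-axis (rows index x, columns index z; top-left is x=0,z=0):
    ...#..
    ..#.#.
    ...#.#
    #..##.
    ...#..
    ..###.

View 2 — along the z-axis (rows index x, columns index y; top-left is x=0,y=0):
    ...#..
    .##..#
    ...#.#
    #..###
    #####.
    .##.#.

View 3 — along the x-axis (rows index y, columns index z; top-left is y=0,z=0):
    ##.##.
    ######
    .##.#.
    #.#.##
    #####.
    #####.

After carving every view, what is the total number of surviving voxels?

initial block: 6^3 = 216
[1] y-view keeps 12 columns → grid now 72
[2] z-view keeps 18 columns → grid now 37
[3] x-view keeps 27 columns → grid now 30

voxel count = 30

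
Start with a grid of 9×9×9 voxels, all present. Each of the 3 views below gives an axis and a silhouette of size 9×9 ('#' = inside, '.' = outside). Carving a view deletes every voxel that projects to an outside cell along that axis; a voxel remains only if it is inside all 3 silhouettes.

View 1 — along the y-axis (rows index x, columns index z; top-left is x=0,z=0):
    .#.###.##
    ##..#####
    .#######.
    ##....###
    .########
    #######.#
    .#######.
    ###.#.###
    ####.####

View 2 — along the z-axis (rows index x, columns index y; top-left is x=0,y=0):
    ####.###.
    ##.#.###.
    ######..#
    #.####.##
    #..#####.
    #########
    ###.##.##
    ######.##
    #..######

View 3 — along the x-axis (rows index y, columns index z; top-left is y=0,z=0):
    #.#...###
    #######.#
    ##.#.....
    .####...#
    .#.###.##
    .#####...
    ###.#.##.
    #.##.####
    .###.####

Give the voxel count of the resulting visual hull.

start: 9×9×9 = 729 voxels
carve view 1 (along y, XZ-mask fill 63/81): 567 voxels remain
carve view 2 (along z, XY-mask fill 64/81): 449 voxels remain
carve view 3 (along x, YZ-mask fill 52/81): 282 voxels remain

|visual hull| = 282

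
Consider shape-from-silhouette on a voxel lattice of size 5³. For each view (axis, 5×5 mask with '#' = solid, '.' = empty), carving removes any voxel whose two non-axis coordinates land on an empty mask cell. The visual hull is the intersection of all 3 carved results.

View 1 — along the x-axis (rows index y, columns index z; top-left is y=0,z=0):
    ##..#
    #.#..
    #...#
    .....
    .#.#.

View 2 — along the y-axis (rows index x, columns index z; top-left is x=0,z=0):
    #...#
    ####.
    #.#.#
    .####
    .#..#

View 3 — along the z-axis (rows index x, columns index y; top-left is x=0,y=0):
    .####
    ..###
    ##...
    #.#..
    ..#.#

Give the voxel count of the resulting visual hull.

before carving: 125 voxels (5×5×5)
[1] x-view keeps 9 columns → grid now 45
[2] y-view keeps 15 columns → grid now 28
[3] z-view keeps 13 columns → grid now 15

15 voxels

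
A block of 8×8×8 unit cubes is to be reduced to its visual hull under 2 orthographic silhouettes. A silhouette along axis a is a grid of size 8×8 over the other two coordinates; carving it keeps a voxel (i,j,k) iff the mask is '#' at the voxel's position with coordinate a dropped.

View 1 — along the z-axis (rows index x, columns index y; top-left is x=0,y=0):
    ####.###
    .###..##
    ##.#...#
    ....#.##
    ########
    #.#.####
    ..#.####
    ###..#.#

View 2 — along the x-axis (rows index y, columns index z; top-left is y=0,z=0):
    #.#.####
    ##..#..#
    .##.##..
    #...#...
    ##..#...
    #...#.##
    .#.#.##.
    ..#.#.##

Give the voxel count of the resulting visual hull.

start: 8×8×8 = 512 voxels
step 1: project along z, AND mask (43/64) → |grid| = 344
step 2: project along x, AND mask (31/64) → |grid| = 170

voxel count = 170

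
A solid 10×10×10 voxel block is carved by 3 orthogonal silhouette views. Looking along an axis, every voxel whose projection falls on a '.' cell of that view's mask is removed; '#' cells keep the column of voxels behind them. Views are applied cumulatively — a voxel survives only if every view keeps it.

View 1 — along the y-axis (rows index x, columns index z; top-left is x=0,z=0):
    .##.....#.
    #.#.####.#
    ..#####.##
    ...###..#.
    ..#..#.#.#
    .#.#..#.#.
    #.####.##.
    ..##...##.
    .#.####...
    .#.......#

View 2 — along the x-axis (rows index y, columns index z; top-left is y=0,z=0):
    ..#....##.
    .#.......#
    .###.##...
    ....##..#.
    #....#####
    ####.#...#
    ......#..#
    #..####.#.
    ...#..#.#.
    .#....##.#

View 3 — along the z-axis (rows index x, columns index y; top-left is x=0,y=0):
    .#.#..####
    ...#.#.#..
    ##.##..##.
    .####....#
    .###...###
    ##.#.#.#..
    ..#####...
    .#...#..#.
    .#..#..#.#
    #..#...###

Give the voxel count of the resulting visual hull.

before carving: 1000 voxels (10×10×10)
[1] y-view keeps 47 columns → grid now 470
[2] x-view keeps 40 columns → grid now 190
[3] z-view keeps 48 columns → grid now 84

voxel count = 84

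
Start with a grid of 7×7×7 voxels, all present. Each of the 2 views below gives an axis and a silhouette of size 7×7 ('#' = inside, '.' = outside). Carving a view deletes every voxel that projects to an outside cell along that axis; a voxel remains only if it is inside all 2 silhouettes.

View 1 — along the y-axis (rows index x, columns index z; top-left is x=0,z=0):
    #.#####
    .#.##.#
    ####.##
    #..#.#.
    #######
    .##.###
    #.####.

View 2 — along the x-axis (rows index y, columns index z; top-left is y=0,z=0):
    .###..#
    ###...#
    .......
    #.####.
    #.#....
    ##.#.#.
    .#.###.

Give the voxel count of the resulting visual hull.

remaining voxels: 118

initial block: 7^3 = 343
step 1: project along y, AND mask (36/49) → |grid| = 252
step 2: project along x, AND mask (23/49) → |grid| = 118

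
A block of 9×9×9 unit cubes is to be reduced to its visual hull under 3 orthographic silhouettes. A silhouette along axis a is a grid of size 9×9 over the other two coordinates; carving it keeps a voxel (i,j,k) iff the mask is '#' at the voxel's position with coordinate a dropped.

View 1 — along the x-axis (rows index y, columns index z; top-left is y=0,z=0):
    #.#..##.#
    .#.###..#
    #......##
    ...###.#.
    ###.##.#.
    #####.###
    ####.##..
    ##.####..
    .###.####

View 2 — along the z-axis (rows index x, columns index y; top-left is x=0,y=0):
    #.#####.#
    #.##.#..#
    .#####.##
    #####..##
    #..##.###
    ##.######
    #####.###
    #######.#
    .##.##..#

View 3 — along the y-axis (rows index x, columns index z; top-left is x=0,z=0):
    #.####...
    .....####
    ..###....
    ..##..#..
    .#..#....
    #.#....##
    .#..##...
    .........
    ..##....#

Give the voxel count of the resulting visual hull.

remaining voxels: 110

initial block: 9^3 = 729
step 1: project along x, AND mask (50/81) → |grid| = 450
step 2: project along z, AND mask (61/81) → |grid| = 337
step 3: project along y, AND mask (27/81) → |grid| = 110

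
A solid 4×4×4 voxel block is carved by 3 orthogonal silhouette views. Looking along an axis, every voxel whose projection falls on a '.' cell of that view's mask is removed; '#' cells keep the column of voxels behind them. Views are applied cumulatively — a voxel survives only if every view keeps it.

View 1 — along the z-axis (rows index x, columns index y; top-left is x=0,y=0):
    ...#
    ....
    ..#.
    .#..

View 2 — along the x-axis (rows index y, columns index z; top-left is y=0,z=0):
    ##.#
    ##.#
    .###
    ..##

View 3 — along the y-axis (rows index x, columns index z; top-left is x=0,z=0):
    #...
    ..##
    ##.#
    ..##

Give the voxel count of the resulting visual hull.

start: 4×4×4 = 64 voxels
  1. axis=2 (XY plane), |mask|=3  ⇒  voxels=12
  2. axis=0 (YZ plane), |mask|=11  ⇒  voxels=8
  3. axis=1 (XZ plane), |mask|=8  ⇒  voxels=3

voxel count = 3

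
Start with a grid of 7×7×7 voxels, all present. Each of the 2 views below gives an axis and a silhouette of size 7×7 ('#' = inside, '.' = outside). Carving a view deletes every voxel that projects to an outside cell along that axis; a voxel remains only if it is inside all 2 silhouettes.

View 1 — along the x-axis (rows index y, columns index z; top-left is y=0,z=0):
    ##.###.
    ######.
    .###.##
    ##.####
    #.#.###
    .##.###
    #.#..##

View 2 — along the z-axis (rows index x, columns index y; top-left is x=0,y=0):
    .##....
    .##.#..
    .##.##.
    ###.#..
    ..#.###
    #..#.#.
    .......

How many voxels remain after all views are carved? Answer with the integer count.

|visual hull| = 104

full grid |V| = 343
  1. axis=0 (YZ plane), |mask|=36  ⇒  voxels=252
  2. axis=2 (XY plane), |mask|=20  ⇒  voxels=104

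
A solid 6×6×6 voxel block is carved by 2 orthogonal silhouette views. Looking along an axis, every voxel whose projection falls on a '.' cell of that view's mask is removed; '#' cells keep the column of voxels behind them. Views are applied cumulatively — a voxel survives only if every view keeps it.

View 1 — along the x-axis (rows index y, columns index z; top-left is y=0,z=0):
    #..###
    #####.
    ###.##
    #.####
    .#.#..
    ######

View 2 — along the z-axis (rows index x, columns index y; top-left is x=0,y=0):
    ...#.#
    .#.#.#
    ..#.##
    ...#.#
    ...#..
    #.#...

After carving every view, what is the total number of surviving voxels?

voxel count = 65

initial block: 6^3 = 216
V1 x: intersect with YZ mask (27 set) -- 162 left
V2 z: intersect with XY mask (13 set) -- 65 left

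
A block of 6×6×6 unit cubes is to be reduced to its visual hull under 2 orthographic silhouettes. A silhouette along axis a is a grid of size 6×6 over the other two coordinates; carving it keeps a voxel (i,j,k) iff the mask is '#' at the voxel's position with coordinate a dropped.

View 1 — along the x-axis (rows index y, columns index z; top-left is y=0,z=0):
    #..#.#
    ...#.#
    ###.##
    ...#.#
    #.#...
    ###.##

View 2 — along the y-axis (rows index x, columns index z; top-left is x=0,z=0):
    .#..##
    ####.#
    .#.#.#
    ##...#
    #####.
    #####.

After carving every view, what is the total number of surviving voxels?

75 voxels

before carving: 216 voxels (6×6×6)
carve view 1 (along x, YZ-mask fill 19/36): 114 voxels remain
carve view 2 (along y, XZ-mask fill 24/36): 75 voxels remain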